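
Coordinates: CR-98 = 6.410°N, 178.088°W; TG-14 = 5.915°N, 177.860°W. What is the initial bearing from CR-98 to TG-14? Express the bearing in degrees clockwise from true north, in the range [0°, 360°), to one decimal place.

Δλ = 0.2280°
y = sin Δλ · cos φ₂ = 0.003958
x = cos φ₁ sin φ₂ − sin φ₁ cos φ₂ cos Δλ = -0.008638
θ = atan2(y, x) = 155.3825° → 155.3825° (mod 360°)

155.4°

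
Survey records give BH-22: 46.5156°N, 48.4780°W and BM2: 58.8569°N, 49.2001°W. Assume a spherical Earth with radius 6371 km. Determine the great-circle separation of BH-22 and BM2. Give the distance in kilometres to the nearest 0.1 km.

1373.1 km

Δφ = 12.3413°,  Δλ = -0.7221°
a = sin²(Δφ/2) + cos φ₁ cos φ₂ sin²(Δλ/2) = 0.011568
c = 2·arcsin(√a) = 0.215529 rad = 12.3489°
d = R·c = 6371 × 0.215529 = 1373.1 km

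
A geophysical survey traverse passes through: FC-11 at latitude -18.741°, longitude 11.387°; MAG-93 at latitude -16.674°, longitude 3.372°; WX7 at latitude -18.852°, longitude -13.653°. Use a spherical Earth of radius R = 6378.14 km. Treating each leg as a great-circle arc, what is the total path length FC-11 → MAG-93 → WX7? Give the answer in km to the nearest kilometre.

2701 km

FC-11→MAG-93: c = 0.138039 rad, d = 880.43 km
MAG-93→WX7: c = 0.285399 rad, d = 1820.32 km
Total = 880.43 + 1820.32 = 2700.75 km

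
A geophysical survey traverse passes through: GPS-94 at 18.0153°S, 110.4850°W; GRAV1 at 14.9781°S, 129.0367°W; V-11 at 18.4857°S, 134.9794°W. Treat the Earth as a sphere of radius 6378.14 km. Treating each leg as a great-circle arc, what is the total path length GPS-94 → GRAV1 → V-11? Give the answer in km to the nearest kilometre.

2752 km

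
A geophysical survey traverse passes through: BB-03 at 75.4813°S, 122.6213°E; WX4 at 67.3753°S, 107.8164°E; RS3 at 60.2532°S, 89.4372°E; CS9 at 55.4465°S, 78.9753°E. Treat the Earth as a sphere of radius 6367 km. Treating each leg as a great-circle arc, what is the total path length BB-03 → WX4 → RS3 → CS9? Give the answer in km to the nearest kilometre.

BB-03→WX4: c = 0.162616 rad, d = 1035.37 km
WX4→RS3: c = 0.187100 rad, d = 1191.26 km
RS3→CS9: c = 0.128113 rad, d = 815.69 km
Total = 1035.37 + 1191.26 + 815.69 = 3042.33 km

3042 km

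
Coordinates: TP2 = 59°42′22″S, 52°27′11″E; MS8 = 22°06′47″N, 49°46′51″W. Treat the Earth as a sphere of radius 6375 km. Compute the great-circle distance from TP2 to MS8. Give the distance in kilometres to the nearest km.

TP2: φ = -59.70611°, λ = +52.45306°
MS8: φ = +22.11306°, λ = -49.78083°
Δφ = 81.8192°,  Δλ = -102.2339°
a = sin²(Δφ/2) + cos φ₁ cos φ₂ sin²(Δλ/2) = 0.712031
c = 2·arcsin(√a) = 2.008722 rad = 115.0913°
d = R·c = 6375 × 2.008722 = 12805.6 km

12806 km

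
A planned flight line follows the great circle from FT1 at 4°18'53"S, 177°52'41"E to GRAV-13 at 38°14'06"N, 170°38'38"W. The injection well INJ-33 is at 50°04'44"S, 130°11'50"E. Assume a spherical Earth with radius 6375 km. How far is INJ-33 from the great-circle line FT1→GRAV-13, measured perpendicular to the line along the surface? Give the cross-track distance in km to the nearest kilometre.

FT1: φ = -4.31472°, λ = +177.87806°
GRAV-13: φ = +38.23500°, λ = -170.64389°
INJ-33: φ = -50.07889°, λ = +130.19722°
δ₁₃ = central angle FT1→INJ-33 = 1.060394 rad  (haversine)
θ₁₃ = bearing FT1→INJ-33 = 212.943°,  θ₁₂ = bearing FT1→GRAV-13 = 13.037°
dₓₜ = R·arcsin(sin δ₁₃ · sin(θ₁₃ − θ₁₂)) = 6375·arcsin(0.87255·sin(199.907°)) = -1922.986 km
|dₓₜ| = 1922.986 km

1923 km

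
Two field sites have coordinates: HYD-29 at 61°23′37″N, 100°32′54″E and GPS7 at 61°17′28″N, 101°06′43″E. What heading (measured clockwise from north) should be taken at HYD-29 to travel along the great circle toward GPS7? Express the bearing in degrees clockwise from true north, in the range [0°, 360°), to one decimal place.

110.5°

HYD-29: φ = +61.39361°, λ = +100.54833°
GPS7: φ = +61.29111°, λ = +101.11194°
Δλ = 0.5636°
y = sin Δλ · cos φ₂ = 0.004725
x = cos φ₁ sin φ₂ − sin φ₁ cos φ₂ cos Δλ = -0.001769
θ = atan2(y, x) = 110.5201° → 110.5201° (mod 360°)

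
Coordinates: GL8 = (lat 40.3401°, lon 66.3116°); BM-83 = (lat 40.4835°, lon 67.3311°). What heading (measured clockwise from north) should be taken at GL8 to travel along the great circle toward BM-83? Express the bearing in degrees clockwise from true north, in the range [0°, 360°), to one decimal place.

Δλ = 1.0195°
y = sin Δλ · cos φ₂ = 0.013533
x = cos φ₁ sin φ₂ − sin φ₁ cos φ₂ cos Δλ = 0.002581
θ = atan2(y, x) = 79.2033° → 79.2033° (mod 360°)

79.2°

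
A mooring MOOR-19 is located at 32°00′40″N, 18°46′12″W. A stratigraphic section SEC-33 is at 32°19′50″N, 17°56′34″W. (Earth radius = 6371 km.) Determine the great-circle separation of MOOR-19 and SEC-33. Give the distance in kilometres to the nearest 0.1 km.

MOOR-19: φ = +32.01111°, λ = -18.77000°
SEC-33: φ = +32.33056°, λ = -17.94278°
Δφ = 0.3194°,  Δλ = 0.8272°
a = sin²(Δφ/2) + cos φ₁ cos φ₂ sin²(Δλ/2) = 0.000045
c = 2·arcsin(√a) = 0.013433 rad = 0.7696°
d = R·c = 6371 × 0.013433 = 85.6 km

85.6 km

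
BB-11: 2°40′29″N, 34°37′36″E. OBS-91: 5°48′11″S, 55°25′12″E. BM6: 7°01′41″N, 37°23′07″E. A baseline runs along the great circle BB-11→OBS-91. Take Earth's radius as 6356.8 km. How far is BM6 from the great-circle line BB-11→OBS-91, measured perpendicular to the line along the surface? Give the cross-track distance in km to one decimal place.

BB-11: φ = +2.67472°, λ = +34.62667°
OBS-91: φ = -5.80306°, λ = +55.42000°
BM6: φ = +7.02806°, λ = +37.38528°
δ₁₃ = central angle BB-11→BM6 = 0.089852 rad  (haversine)
θ₁₃ = bearing BB-11→BM6 = 32.163°,  θ₁₂ = bearing BB-11→OBS-91 = 112.238°
dₓₜ = R·arcsin(sin δ₁₃ · sin(θ₁₃ − θ₁₂)) = 6356.8·arcsin(0.08973·sin(-80.075°)) = -562.600 km
|dₓₜ| = 562.600 km

562.6 km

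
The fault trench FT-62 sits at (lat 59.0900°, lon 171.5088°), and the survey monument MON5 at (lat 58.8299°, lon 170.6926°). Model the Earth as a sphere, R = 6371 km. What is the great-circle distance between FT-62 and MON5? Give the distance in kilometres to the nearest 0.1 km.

55.0 km

Δφ = -0.2601°,  Δλ = -0.8162°
a = sin²(Δφ/2) + cos φ₁ cos φ₂ sin²(Δλ/2) = 0.000019
c = 2·arcsin(√a) = 0.008635 rad = 0.4947°
d = R·c = 6371 × 0.008635 = 55.0 km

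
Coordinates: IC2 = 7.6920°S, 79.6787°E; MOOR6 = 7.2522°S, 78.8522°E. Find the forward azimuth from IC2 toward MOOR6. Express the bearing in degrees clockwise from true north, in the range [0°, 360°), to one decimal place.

298.2°

Δλ = -0.8265°
y = sin Δλ · cos φ₂ = -0.014309
x = cos φ₁ sin φ₂ − sin φ₁ cos φ₂ cos Δλ = 0.007662
θ = atan2(y, x) = -61.8326° → 298.1674° (mod 360°)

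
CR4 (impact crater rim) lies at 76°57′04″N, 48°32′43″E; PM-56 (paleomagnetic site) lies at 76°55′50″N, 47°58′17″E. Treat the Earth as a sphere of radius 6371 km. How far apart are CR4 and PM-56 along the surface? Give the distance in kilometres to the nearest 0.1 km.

14.6 km

CR4: φ = +76.95111°, λ = +48.54528°
PM-56: φ = +76.93056°, λ = +47.97139°
Δφ = -0.0206°,  Δλ = -0.5739°
a = sin²(Δφ/2) + cos φ₁ cos φ₂ sin²(Δλ/2) = 0.000001
c = 2·arcsin(√a) = 0.002291 rad = 0.1313°
d = R·c = 6371 × 0.002291 = 14.6 km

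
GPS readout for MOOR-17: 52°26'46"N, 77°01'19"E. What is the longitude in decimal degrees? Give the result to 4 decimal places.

77.0219°E

77° + 1′/60 + 19″/3600 = 77 + 0.01667 + 0.00528 = 77.0219°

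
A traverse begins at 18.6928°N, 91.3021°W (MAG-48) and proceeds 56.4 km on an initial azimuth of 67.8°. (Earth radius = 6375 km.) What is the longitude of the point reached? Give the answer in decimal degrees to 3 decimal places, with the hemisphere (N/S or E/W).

90.806°W

δ = d/R = 56.4/6375 = 0.008847 rad
φ₂ = arcsin(sin φ₁ cos δ + cos φ₁ sin δ cos θ)
   = arcsin(0.32049·0.99996 + 0.94725·0.00885·0.37784) = 18.88367°
λ₂ = λ₁ + atan2(sin θ sin δ cos φ₁, cos δ − sin φ₁ sin φ₂) = -90.80608°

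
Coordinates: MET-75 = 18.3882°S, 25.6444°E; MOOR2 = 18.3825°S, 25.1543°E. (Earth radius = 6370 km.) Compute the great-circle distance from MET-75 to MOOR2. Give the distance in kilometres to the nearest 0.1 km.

51.7 km

Δφ = 0.0057°,  Δλ = -0.4901°
a = sin²(Δφ/2) + cos φ₁ cos φ₂ sin²(Δλ/2) = 0.000016
c = 2·arcsin(√a) = 0.008118 rad = 0.4651°
d = R·c = 6370 × 0.008118 = 51.7 km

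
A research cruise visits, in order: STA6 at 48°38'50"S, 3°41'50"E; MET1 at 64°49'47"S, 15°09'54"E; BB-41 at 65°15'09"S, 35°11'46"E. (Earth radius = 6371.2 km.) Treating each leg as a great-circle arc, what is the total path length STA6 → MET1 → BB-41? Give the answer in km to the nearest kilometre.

2861 km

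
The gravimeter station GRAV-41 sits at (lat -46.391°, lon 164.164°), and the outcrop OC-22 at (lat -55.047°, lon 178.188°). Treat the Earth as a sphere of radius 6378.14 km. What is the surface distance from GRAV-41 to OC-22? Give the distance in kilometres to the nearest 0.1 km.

Δφ = -8.6560°,  Δλ = 14.0240°
a = sin²(Δφ/2) + cos φ₁ cos φ₂ sin²(Δλ/2) = 0.011584
c = 2·arcsin(√a) = 0.215676 rad = 12.3573°
d = R·c = 6378.14 × 0.215676 = 1375.6 km

1375.6 km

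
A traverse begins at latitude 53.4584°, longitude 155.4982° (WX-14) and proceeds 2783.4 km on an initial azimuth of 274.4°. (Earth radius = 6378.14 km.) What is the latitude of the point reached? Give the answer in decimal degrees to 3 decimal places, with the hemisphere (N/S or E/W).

48.369°N

δ = d/R = 2783.4/6378.14 = 0.436397 rad
φ₂ = arcsin(sin φ₁ cos δ + cos φ₁ sin δ cos θ)
   = arcsin(0.80342·0.90628 + 0.59541·0.42268·0.07672) = 48.36873°
λ₂ = λ₁ + atan2(sin θ sin δ cos φ₁, cos δ − sin φ₁ sin φ₂) = 116.12523°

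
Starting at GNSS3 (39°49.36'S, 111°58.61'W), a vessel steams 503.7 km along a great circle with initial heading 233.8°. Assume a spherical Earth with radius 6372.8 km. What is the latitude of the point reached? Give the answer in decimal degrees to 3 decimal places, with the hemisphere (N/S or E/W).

42.394°S

GNSS3: φ = -39.82267°, λ = -111.97683°
δ = d/R = 503.7/6372.8 = 0.079039 rad
φ₂ = arcsin(sin φ₁ cos δ + cos φ₁ sin δ cos θ)
   = arcsin(-0.64041·0.99688 + 0.76803·0.07896·-0.59061) = -42.39433°
λ₂ = λ₁ + atan2(sin θ sin δ cos φ₁, cos δ − sin φ₁ sin φ₂) = -116.92610°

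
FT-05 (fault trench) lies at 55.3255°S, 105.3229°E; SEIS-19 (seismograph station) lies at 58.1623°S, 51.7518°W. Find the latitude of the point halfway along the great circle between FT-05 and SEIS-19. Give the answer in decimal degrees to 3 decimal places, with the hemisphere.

82.449°S

Bx = cos φ₂ cos Δλ = -0.485848,  By = cos φ₂ sin Δλ = -0.205483
φₘ = atan2(sin φ₁ + sin φ₂, √((cos φ₁ + Bx)² + By²)) = -82.44874°
λₘ = λ₁ + atan2(By, cos φ₁ + Bx) = 37.33359°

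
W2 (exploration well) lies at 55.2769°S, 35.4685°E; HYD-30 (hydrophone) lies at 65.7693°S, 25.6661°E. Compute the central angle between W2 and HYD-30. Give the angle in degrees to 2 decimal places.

11.52°

Δφ = -10.4924°,  Δλ = -9.8024°
a = sin²(Δφ/2) + cos φ₁ cos φ₂ sin²(Δλ/2) = 0.010067
c = 2·arcsin(√a) = 0.201006 rad = 11.5168°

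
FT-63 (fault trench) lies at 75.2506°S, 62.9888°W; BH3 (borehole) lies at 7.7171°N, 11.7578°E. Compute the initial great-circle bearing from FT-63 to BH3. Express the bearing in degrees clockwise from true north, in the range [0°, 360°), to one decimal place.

Δλ = 74.7466°
y = sin Δλ · cos φ₂ = 0.956034
x = cos φ₁ sin φ₂ − sin φ₁ cos φ₂ cos Δλ = 0.286302
θ = atan2(y, x) = 73.3287° → 73.3287° (mod 360°)

73.3°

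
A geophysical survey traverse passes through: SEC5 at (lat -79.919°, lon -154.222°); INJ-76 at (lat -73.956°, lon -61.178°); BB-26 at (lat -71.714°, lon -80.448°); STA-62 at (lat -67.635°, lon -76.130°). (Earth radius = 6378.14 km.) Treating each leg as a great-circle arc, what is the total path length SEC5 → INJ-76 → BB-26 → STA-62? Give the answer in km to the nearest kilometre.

3312 km

SEC5→INJ-76: c = 0.337325 rad, d = 2151.51 km
INJ-76→BB-26: c = 0.106105 rad, d = 676.75 km
BB-26→STA-62: c = 0.075807 rad, d = 483.51 km
Total = 2151.51 + 676.75 + 483.51 = 3311.76 km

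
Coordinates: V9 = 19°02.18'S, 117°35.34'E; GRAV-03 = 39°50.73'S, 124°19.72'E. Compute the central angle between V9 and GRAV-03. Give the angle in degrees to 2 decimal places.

V9: φ = -19.03633°, λ = +117.58900°
GRAV-03: φ = -39.84550°, λ = +124.32867°
Δφ = -20.8092°,  Δλ = 6.7397°
a = sin²(Δφ/2) + cos φ₁ cos φ₂ sin²(Δλ/2) = 0.035123
c = 2·arcsin(√a) = 0.377054 rad = 21.6036°

21.60°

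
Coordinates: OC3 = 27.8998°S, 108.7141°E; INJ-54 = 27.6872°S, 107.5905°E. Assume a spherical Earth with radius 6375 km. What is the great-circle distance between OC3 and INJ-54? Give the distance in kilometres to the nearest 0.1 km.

Δφ = 0.2126°,  Δλ = -1.1236°
a = sin²(Δφ/2) + cos φ₁ cos φ₂ sin²(Δλ/2) = 0.000079
c = 2·arcsin(√a) = 0.017740 rad = 1.0165°
d = R·c = 6375 × 0.017740 = 113.1 km

113.1 km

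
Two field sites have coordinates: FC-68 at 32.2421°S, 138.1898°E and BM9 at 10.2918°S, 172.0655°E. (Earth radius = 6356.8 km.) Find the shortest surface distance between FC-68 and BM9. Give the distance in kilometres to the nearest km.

Δφ = 21.9503°,  Δλ = 33.8757°
a = sin²(Δφ/2) + cos φ₁ cos φ₂ sin²(Δλ/2) = 0.106879
c = 2·arcsin(√a) = 0.666092 rad = 38.1642°
d = R·c = 6356.8 × 0.666092 = 4234.2 km

4234 km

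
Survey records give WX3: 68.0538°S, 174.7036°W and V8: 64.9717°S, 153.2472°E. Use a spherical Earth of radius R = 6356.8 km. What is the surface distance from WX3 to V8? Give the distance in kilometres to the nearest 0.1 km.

1439.9 km

Δφ = 3.0821°,  Δλ = -32.0492°
a = sin²(Δφ/2) + cos φ₁ cos φ₂ sin²(Δλ/2) = 0.012772
c = 2·arcsin(√a) = 0.226512 rad = 12.9782°
d = R·c = 6356.8 × 0.226512 = 1439.9 km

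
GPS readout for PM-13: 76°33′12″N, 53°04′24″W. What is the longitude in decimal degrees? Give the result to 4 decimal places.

53.0733°W

53° + 4′/60 + 24″/3600 = 53 + 0.06667 + 0.00667 = 53.0733°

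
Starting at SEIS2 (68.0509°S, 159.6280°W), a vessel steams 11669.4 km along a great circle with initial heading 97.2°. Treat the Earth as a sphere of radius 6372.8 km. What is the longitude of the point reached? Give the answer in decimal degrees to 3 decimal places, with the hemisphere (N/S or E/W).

57.356°W

δ = d/R = 11669.4/6372.8 = 1.831126 rad
φ₂ = arcsin(sin φ₁ cos δ + cos φ₁ sin δ cos θ)
   = arcsin(-0.92752·-0.25740 + 0.37378·0.96631·-0.12533) = 11.15554°
λ₂ = λ₁ + atan2(sin θ sin δ cos φ₁, cos δ − sin φ₁ sin φ₂) = -57.35563°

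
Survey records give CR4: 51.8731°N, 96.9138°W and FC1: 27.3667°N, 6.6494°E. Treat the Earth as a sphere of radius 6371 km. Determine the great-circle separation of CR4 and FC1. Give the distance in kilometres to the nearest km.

Δφ = -24.5064°,  Δλ = 103.5632°
a = sin²(Δφ/2) + cos φ₁ cos φ₂ sin²(Δλ/2) = 0.383490
c = 2·arcsin(√a) = 1.335614 rad = 76.5250°
d = R·c = 6371 × 1.335614 = 8509.2 km

8509 km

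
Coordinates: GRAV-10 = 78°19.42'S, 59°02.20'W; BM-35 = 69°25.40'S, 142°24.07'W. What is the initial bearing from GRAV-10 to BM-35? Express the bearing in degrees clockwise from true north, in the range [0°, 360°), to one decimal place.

GRAV-10: φ = -78.32367°, λ = -59.03667°
BM-35: φ = -69.42333°, λ = -142.40117°
Δλ = -83.3645°
y = sin Δλ · cos φ₂ = -0.349106
x = cos φ₁ sin φ₂ − sin φ₁ cos φ₂ cos Δλ = -0.149700
θ = atan2(y, x) = -113.2101° → 246.7899° (mod 360°)

246.8°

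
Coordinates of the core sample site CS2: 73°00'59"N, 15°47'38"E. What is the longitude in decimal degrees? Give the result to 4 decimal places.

15.7939°E

15° + 47′/60 + 38″/3600 = 15 + 0.78333 + 0.01056 = 15.7939°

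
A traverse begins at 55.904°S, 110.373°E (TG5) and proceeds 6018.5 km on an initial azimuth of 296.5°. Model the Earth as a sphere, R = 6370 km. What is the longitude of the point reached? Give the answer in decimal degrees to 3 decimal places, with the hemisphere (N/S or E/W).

δ = d/R = 6018.5/6370 = 0.944819 rad
φ₂ = arcsin(sin φ₁ cos δ + cos φ₁ sin δ cos θ)
   = arcsin(-0.82810·0.58589 + 0.56058·0.81039·0.44620) = -16.40776°
λ₂ = λ₁ + atan2(sin θ sin δ cos φ₁, cos δ − sin φ₁ sin φ₂) = 61.25703°

61.257°E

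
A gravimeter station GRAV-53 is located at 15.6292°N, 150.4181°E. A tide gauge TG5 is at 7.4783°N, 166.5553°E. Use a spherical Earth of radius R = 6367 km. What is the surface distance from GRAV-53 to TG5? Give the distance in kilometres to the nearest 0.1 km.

1975.0 km

Δφ = -8.1509°,  Δλ = 16.1372°
a = sin²(Δφ/2) + cos φ₁ cos φ₂ sin²(Δλ/2) = 0.023862
c = 2·arcsin(√a) = 0.310187 rad = 17.7724°
d = R·c = 6367 × 0.310187 = 1975.0 km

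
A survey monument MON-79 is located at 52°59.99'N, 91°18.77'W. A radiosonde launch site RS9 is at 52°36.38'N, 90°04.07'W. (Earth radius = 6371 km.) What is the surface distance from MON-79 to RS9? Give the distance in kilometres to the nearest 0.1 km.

MON-79: φ = +52.99983°, λ = -91.31283°
RS9: φ = +52.60633°, λ = -90.06783°
Δφ = -0.3935°,  Δλ = 1.2450°
a = sin²(Δφ/2) + cos φ₁ cos φ₂ sin²(Δλ/2) = 0.000055
c = 2·arcsin(√a) = 0.014823 rad = 0.8493°
d = R·c = 6371 × 0.014823 = 94.4 km

94.4 km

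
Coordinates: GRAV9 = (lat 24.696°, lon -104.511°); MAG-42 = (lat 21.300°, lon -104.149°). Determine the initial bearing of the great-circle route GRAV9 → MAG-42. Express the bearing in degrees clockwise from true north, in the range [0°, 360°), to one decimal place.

174.3°

Δλ = 0.3620°
y = sin Δλ · cos φ₂ = 0.005886
x = cos φ₁ sin φ₂ − sin φ₁ cos φ₂ cos Δλ = -0.059229
θ = atan2(y, x) = 174.3243° → 174.3243° (mod 360°)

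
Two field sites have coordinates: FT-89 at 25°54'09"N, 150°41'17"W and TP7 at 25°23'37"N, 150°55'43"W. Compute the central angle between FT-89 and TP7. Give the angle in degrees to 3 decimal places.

0.553°

FT-89: φ = +25.90250°, λ = -150.68806°
TP7: φ = +25.39361°, λ = -150.92861°
Δφ = -0.5089°,  Δλ = -0.2406°
a = sin²(Δφ/2) + cos φ₁ cos φ₂ sin²(Δλ/2) = 0.000023
c = 2·arcsin(√a) = 0.009655 rad = 0.5532°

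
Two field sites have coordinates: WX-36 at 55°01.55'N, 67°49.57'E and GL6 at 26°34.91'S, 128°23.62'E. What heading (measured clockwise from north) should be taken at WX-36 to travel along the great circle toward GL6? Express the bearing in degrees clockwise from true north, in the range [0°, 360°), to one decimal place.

WX-36: φ = +55.02583°, λ = +67.82617°
GL6: φ = -26.58183°, λ = +128.39367°
Δλ = 60.5675°
y = sin Δλ · cos φ₂ = 0.778874
x = cos φ₁ sin φ₂ − sin φ₁ cos φ₂ cos Δλ = -0.616590
θ = atan2(y, x) = 128.3667° → 128.3667° (mod 360°)

128.4°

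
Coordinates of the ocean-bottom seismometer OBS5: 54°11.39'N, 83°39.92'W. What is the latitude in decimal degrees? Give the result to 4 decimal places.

54° + 11.39′/60 = 54 + 0.18983 = 54.1898°

54.1898°N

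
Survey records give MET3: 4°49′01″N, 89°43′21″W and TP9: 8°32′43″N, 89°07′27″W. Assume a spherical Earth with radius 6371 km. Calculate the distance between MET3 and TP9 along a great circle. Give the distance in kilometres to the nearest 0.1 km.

419.8 km

MET3: φ = +4.81694°, λ = -89.72250°
TP9: φ = +8.54528°, λ = -89.12417°
Δφ = 3.7283°,  Δλ = 0.5983°
a = sin²(Δφ/2) + cos φ₁ cos φ₂ sin²(Δλ/2) = 0.001085
c = 2·arcsin(√a) = 0.065893 rad = 3.7754°
d = R·c = 6371 × 0.065893 = 419.8 km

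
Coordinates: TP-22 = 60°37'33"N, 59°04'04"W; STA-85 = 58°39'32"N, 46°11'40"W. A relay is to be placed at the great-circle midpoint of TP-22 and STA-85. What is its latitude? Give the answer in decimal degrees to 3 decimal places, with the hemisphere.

59.800°N

TP-22: φ = +60.62583°, λ = -59.06778°
STA-85: φ = +58.65889°, λ = -46.19444°
Bx = cos φ₂ cos Δλ = 0.507059,  By = cos φ₂ sin Δλ = 0.115884
φₘ = atan2(sin φ₁ + sin φ₂, √((cos φ₁ + Bx)² + By²)) = 59.79999°
λₘ = λ₁ + atan2(By, cos φ₁ + Bx) = -52.44166°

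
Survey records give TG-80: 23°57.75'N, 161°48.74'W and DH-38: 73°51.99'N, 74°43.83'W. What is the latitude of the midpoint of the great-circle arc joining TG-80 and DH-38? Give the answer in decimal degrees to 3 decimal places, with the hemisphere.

54.676°N

TG-80: φ = +23.96250°, λ = -161.81233°
DH-38: φ = +73.86650°, λ = -74.73050°
Bx = cos φ₂ cos Δλ = 0.014147,  By = cos φ₂ sin Δλ = 0.277516
φₘ = atan2(sin φ₁ + sin φ₂, √((cos φ₁ + Bx)² + By²)) = 54.67628°
λₘ = λ₁ + atan2(By, cos φ₁ + Bx) = -145.16246°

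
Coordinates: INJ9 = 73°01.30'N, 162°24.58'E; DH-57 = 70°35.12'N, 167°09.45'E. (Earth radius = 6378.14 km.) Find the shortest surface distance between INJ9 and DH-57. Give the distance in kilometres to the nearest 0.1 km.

INJ9: φ = +73.02167°, λ = +162.40967°
DH-57: φ = +70.58533°, λ = +167.15750°
Δφ = -2.4363°,  Δλ = 4.7478°
a = sin²(Δφ/2) + cos φ₁ cos φ₂ sin²(Δλ/2) = 0.000618
c = 2·arcsin(√a) = 0.049744 rad = 2.8501°
d = R·c = 6378.14 × 0.049744 = 317.3 km

317.3 km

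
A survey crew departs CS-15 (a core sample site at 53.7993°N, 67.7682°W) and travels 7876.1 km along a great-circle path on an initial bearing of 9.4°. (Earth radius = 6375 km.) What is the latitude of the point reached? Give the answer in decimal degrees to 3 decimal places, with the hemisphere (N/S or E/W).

δ = d/R = 7876.1/6375 = 1.235467 rad
φ₂ = arcsin(sin φ₁ cos δ + cos φ₁ sin δ cos θ)
   = arcsin(0.80695·0.32908 + 0.59062·0.94430·0.98657) = 54.66485°
λ₂ = λ₁ + atan2(sin θ sin δ cos φ₁, cos δ − sin φ₁ sin φ₂) = 96.76577°

54.665°N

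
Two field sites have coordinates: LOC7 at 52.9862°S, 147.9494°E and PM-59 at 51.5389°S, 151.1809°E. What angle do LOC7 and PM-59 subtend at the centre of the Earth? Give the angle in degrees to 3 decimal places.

Δφ = 1.4473°,  Δλ = 3.2315°
a = sin²(Δφ/2) + cos φ₁ cos φ₂ sin²(Δλ/2) = 0.000457
c = 2·arcsin(√a) = 0.042768 rad = 2.4504°

2.450°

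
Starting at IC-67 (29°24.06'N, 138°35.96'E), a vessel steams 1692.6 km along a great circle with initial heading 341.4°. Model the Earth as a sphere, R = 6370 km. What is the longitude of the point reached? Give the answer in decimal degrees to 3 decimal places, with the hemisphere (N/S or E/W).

IC-67: φ = +29.40100°, λ = +138.59933°
δ = d/R = 1692.6/6370 = 0.265714 rad
φ₂ = arcsin(sin φ₁ cos δ + cos φ₁ sin δ cos θ)
   = arcsin(0.49092·0.96491 + 0.87121·0.26260·0.94777) = 43.67113°
λ₂ = λ₁ + atan2(sin θ sin δ cos φ₁, cos δ − sin φ₁ sin φ₂) = 131.94969°

131.950°E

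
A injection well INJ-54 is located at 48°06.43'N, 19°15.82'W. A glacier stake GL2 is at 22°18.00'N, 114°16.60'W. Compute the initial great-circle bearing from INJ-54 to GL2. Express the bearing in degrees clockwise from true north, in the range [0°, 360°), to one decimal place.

288.8°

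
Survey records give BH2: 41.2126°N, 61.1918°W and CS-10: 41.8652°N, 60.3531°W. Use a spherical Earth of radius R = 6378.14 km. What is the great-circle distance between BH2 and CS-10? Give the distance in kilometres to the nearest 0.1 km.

100.8 km

Δφ = 0.6526°,  Δλ = 0.8387°
a = sin²(Δφ/2) + cos φ₁ cos φ₂ sin²(Δλ/2) = 0.000062
c = 2·arcsin(√a) = 0.015804 rad = 0.9055°
d = R·c = 6378.14 × 0.015804 = 100.8 km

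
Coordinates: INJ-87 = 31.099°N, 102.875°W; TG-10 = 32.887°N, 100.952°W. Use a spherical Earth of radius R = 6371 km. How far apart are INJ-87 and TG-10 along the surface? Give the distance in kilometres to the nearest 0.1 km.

269.1 km

Δφ = 1.7880°,  Δλ = 1.9230°
a = sin²(Δφ/2) + cos φ₁ cos φ₂ sin²(Δλ/2) = 0.000446
c = 2·arcsin(√a) = 0.042237 rad = 2.4200°
d = R·c = 6371 × 0.042237 = 269.1 km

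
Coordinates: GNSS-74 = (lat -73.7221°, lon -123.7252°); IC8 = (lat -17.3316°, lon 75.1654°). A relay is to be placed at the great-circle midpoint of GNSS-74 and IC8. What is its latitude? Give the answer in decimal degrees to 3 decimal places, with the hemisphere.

61.065°S

Bx = cos φ₂ cos Δλ = -0.903181,  By = cos φ₂ sin Δλ = -0.309062
φₘ = atan2(sin φ₁ + sin φ₂, √((cos φ₁ + Bx)² + By²)) = -61.06532°
λₘ = λ₁ + atan2(By, cos φ₁ + Bx) = 82.66446°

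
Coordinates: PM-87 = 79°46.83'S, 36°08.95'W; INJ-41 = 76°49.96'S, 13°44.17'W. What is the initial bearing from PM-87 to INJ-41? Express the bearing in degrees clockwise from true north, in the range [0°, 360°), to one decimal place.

68.3°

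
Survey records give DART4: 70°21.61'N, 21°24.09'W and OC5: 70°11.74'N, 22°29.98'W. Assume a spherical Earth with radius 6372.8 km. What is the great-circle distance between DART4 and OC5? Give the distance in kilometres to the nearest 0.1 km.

45.1 km

DART4: φ = +70.36017°, λ = -21.40150°
OC5: φ = +70.19567°, λ = -22.49967°
Δφ = -0.1645°,  Δλ = -1.0982°
a = sin²(Δφ/2) + cos φ₁ cos φ₂ sin²(Δλ/2) = 0.000013
c = 2·arcsin(√a) = 0.007076 rad = 0.4054°
d = R·c = 6372.8 × 0.007076 = 45.1 km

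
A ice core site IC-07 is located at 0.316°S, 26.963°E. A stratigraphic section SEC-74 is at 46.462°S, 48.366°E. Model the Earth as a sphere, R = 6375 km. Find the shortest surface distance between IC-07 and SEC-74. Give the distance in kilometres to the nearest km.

5542 km

Δφ = -46.1460°,  Δλ = 21.4030°
a = sin²(Δφ/2) + cos φ₁ cos φ₂ sin²(Δλ/2) = 0.177340
c = 2·arcsin(√a) = 0.869355 rad = 49.8104°
d = R·c = 6375 × 0.869355 = 5542.1 km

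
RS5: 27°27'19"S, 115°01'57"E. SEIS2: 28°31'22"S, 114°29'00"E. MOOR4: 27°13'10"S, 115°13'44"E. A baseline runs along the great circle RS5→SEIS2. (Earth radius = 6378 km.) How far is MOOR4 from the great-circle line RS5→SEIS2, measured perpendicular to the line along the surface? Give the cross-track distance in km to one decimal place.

6.9 km

RS5: φ = -27.45528°, λ = +115.03250°
SEIS2: φ = -28.52278°, λ = +114.48333°
MOOR4: φ = -27.21944°, λ = +115.22889°
δ₁₃ = central angle RS5→MOOR4 = 0.005120 rad  (haversine)
θ₁₃ = bearing RS5→MOOR4 = 36.537°,  θ₁₂ = bearing RS5→SEIS2 = 204.303°
dₓₜ = R·arcsin(sin δ₁₃ · sin(θ₁₃ − θ₁₂)) = 6378·arcsin(0.00512·sin(-167.766°)) = -6.920 km
|dₓₜ| = 6.920 km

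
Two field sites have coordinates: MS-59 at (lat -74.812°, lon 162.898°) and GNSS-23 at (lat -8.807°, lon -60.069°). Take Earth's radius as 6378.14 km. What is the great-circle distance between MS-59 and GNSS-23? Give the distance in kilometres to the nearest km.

Δφ = 66.0050°,  Δλ = 137.0330°
a = sin²(Δφ/2) + cos φ₁ cos φ₂ sin²(Δλ/2) = 0.520845
c = 2·arcsin(√a) = 1.612497 rad = 92.3893°
d = R·c = 6378.14 × 1.612497 = 10284.7 km

10285 km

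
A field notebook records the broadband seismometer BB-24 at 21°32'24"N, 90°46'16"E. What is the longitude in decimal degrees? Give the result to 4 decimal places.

90.7711°E

90° + 46′/60 + 16″/3600 = 90 + 0.76667 + 0.00444 = 90.7711°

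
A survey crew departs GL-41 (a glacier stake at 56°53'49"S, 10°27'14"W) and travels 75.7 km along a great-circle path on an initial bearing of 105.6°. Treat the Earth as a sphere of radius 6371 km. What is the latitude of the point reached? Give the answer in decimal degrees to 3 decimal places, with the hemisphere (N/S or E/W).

57.074°S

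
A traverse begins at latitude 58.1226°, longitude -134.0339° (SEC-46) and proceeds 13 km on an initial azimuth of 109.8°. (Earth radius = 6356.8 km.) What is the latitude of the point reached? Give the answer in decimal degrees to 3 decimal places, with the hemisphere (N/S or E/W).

δ = d/R = 13/6356.8 = 0.002045 rad
φ₂ = arcsin(sin φ₁ cos δ + cos φ₁ sin δ cos θ)
   = arcsin(0.84918·1.00000 + 0.52810·0.00205·-0.33874) = 58.08274°
λ₂ = λ₁ + atan2(sin θ sin δ cos φ₁, cos δ − sin φ₁ sin φ₂) = -133.82537°

58.083°N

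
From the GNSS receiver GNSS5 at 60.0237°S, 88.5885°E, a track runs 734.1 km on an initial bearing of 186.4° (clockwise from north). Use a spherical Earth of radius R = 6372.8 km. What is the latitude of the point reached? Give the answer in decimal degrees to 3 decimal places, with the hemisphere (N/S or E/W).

δ = d/R = 734.1/6372.8 = 0.115193 rad
φ₂ = arcsin(sin φ₁ cos δ + cos φ₁ sin δ cos θ)
   = arcsin(-0.86623·0.99337 + 0.49964·0.11494·-0.99377) = -66.57213°
λ₂ = λ₁ + atan2(sin θ sin δ cos φ₁, cos δ − sin φ₁ sin φ₂) = 86.74189°

66.572°S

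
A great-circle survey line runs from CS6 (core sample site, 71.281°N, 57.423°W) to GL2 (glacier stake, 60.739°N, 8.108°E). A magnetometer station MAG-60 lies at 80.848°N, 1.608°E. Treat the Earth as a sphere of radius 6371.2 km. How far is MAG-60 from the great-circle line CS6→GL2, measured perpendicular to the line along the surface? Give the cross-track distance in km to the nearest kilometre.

1336 km

δ₁₃ = central angle CS6→MAG-60 = 0.279065 rad  (haversine)
θ₁₃ = bearing CS6→MAG-60 = 29.677°,  θ₁₂ = bearing CS6→GL2 = 78.783°
dₓₜ = R·arcsin(sin δ₁₃ · sin(θ₁₃ − θ₁₂)) = 6371.2·arcsin(0.27546·sin(-49.106°)) = -1336.413 km
|dₓₜ| = 1336.413 km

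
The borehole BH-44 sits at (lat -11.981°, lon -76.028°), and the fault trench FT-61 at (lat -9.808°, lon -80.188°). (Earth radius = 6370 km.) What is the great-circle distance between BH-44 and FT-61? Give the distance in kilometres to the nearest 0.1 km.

514.4 km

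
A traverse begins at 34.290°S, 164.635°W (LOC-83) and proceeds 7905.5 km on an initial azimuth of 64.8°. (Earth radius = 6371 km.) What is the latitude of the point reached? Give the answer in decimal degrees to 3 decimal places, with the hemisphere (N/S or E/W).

8.643°N

δ = d/R = 7905.5/6371 = 1.240857 rad
φ₂ = arcsin(sin φ₁ cos δ + cos φ₁ sin δ cos θ)
   = arcsin(-0.56338·0.32399 + 0.82620·0.94606·0.42578) = 8.64290°
λ₂ = λ₁ + atan2(sin θ sin δ cos φ₁, cos δ − sin φ₁ sin φ₂) = -104.65452°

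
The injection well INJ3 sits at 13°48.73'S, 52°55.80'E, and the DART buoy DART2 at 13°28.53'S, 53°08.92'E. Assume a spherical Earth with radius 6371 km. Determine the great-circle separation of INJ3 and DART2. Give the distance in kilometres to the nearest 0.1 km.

INJ3: φ = -13.81217°, λ = +52.93000°
DART2: φ = -13.47550°, λ = +53.14867°
Δφ = 0.3367°,  Δλ = 0.2187°
a = sin²(Δφ/2) + cos φ₁ cos φ₂ sin²(Δλ/2) = 0.000012
c = 2·arcsin(√a) = 0.006948 rad = 0.3981°
d = R·c = 6371 × 0.006948 = 44.3 km

44.3 km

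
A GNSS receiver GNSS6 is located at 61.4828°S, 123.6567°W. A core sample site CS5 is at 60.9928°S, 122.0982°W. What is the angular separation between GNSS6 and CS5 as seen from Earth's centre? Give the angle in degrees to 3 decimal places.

0.896°

Δφ = 0.4900°,  Δλ = 1.5585°
a = sin²(Δφ/2) + cos φ₁ cos φ₂ sin²(Δλ/2) = 0.000061
c = 2·arcsin(√a) = 0.015634 rad = 0.8958°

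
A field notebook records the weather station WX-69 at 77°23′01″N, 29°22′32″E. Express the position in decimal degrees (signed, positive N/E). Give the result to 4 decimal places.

lat: 77.3836° N → +77.3836°
lon: 29.3756° E → +29.3756°

+77.3836°, +29.3756°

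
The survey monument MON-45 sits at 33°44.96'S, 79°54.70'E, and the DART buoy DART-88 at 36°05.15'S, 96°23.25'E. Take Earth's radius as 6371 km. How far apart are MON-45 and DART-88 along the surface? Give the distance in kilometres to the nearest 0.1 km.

MON-45: φ = -33.74933°, λ = +79.91167°
DART-88: φ = -36.08583°, λ = +96.38750°
Δφ = -2.3365°,  Δλ = 16.4758°
a = sin²(Δφ/2) + cos φ₁ cos φ₂ sin²(Δλ/2) = 0.014211
c = 2·arcsin(√a) = 0.238987 rad = 13.6930°
d = R·c = 6371 × 0.238987 = 1522.6 km

1522.6 km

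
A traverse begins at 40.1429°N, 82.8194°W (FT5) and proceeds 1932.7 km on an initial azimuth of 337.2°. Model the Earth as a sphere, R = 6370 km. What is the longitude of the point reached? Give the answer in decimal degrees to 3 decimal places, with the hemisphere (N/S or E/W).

δ = d/R = 1932.7/6370 = 0.303407 rad
φ₂ = arcsin(sin φ₁ cos δ + cos φ₁ sin δ cos θ)
   = arcsin(0.64470·0.95432 + 0.76444·0.29877·0.92186) = 55.66937°
λ₂ = λ₁ + atan2(sin θ sin δ cos φ₁, cos δ − sin φ₁ sin φ₂) = -94.66611°

94.666°W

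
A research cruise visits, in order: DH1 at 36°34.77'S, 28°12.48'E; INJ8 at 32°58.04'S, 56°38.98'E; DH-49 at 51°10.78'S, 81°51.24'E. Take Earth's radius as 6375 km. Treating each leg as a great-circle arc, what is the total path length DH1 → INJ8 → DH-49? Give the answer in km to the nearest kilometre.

DH1: φ = -36.57950°, λ = +28.20800°
INJ8: φ = -32.96733°, λ = +56.64967°
DH-49: φ = -51.17967°, λ = +81.85400°
DH1→INJ8: c = 0.411064 rad, d = 2620.53 km
INJ8→DH-49: c = 0.451411 rad, d = 2877.74 km
Total = 2620.53 + 2877.74 = 5498.28 km

5498 km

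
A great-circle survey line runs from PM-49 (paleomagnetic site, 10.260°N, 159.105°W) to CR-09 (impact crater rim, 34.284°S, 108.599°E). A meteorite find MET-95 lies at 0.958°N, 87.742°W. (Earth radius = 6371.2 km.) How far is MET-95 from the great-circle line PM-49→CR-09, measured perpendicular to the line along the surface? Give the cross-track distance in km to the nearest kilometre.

3771 km

δ₁₃ = central angle PM-49→MET-95 = 1.247815 rad  (haversine)
θ₁₃ = bearing PM-49→MET-95 = 92.445°,  θ₁₂ = bearing PM-49→CR-09 = 236.406°
dₓₜ = R·arcsin(sin δ₁₃ · sin(θ₁₃ − θ₁₂)) = 6371.2·arcsin(0.94829·sin(-143.961°)) = -3770.940 km
|dₓₜ| = 3770.940 km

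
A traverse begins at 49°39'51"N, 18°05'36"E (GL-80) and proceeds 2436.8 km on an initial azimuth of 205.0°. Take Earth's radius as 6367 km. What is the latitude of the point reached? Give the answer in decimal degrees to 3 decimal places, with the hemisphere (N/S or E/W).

29.212°N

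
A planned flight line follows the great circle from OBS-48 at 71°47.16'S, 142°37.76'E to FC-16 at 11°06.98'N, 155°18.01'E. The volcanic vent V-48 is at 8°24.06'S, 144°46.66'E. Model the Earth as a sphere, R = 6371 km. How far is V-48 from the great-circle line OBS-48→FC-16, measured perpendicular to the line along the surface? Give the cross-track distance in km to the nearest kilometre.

1007 km

OBS-48: φ = -71.78600°, λ = +142.62933°
FC-16: φ = +11.11633°, λ = +155.30017°
V-48: φ = -8.40100°, λ = +144.77767°
δ₁₃ = central angle OBS-48→V-48 = 1.106520 rad  (haversine)
θ₁₃ = bearing OBS-48→V-48 = 2.377°,  θ₁₂ = bearing OBS-48→FC-16 = 12.515°
dₓₜ = R·arcsin(sin δ₁₃ · sin(θ₁₃ − θ₁₂)) = 6371·arcsin(0.89415·sin(-10.138°)) = -1006.923 km
|dₓₜ| = 1006.923 km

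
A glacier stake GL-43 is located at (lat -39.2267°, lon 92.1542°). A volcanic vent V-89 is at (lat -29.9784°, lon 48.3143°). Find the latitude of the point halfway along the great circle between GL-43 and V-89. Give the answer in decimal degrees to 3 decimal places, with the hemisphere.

36.631°S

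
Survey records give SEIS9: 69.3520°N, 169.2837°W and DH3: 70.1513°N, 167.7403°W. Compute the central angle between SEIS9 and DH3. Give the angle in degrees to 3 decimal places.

Δφ = 0.7993°,  Δλ = 1.5434°
a = sin²(Δφ/2) + cos φ₁ cos φ₂ sin²(Δλ/2) = 0.000070
c = 2·arcsin(√a) = 0.016778 rad = 0.9613°

0.961°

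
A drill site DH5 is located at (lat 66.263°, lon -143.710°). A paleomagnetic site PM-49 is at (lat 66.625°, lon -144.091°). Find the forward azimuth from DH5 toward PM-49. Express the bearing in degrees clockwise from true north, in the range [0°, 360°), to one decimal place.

Δλ = -0.3810°
y = sin Δλ · cos φ₂ = -0.002638
x = cos φ₁ sin φ₂ − sin φ₁ cos φ₂ cos Δλ = 0.006326
θ = atan2(y, x) = -22.6381° → 337.3619° (mod 360°)

337.4°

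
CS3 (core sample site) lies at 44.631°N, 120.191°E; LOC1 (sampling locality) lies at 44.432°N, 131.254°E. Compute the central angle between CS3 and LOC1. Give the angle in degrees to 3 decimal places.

7.883°

Δφ = -0.1990°,  Δλ = 11.0630°
a = sin²(Δφ/2) + cos φ₁ cos φ₂ sin²(Δλ/2) = 0.004725
c = 2·arcsin(√a) = 0.137582 rad = 7.8829°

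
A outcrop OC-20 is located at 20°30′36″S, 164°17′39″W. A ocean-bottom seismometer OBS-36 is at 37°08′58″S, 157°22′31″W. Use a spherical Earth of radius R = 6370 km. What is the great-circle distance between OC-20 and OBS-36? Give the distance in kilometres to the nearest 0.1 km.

1967.3 km

OC-20: φ = -20.51000°, λ = -164.29417°
OBS-36: φ = -37.14944°, λ = -157.37528°
Δφ = -16.6394°,  Δλ = 6.9189°
a = sin²(Δφ/2) + cos φ₁ cos φ₂ sin²(Δλ/2) = 0.023655
c = 2·arcsin(√a) = 0.308832 rad = 17.6948°
d = R·c = 6370 × 0.308832 = 1967.3 km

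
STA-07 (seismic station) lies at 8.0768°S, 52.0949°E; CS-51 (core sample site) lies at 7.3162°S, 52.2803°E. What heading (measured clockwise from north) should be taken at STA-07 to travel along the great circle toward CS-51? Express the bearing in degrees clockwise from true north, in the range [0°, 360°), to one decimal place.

13.6°

Δλ = 0.1854°
y = sin Δλ · cos φ₂ = 0.003209
x = cos φ₁ sin φ₂ − sin φ₁ cos φ₂ cos Δλ = 0.013274
θ = atan2(y, x) = 13.5927° → 13.5927° (mod 360°)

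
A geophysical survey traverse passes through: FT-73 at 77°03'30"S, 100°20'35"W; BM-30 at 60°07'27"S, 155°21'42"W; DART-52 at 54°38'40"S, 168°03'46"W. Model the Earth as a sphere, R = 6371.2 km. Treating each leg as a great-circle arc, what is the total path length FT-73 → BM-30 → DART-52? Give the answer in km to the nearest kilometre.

3711 km

FT-73: φ = -77.05833°, λ = -100.34306°
BM-30: φ = -60.12417°, λ = -155.36167°
DART-52: φ = -54.64444°, λ = -168.06278°
FT-73→BM-30: c = 0.429824 rad, d = 2738.50 km
BM-30→DART-52: c = 0.152615 rad, d = 972.34 km
Total = 2738.50 + 972.34 = 3710.83 km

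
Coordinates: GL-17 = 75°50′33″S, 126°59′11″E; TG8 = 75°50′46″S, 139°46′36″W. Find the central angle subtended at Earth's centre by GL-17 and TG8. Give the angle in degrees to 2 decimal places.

GL-17: φ = -75.84250°, λ = +126.98639°
TG8: φ = -75.84611°, λ = -139.77667°
Δφ = -0.0036°,  Δλ = 93.2369°
a = sin²(Δφ/2) + cos φ₁ cos φ₂ sin²(Δλ/2) = 0.031593
c = 2·arcsin(√a) = 0.357386 rad = 20.4767°

20.48°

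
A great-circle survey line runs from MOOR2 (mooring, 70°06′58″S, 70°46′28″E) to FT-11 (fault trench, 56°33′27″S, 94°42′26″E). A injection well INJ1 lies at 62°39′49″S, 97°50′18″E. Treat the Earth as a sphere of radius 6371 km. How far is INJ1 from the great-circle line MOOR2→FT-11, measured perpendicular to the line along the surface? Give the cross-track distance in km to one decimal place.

MOOR2: φ = -70.11611°, λ = +70.77444°
FT-11: φ = -56.55750°, λ = +94.70722°
INJ1: φ = -62.66361°, λ = +97.83833°
δ₁₃ = central angle MOOR2→INJ1 = 0.226536 rad  (haversine)
θ₁₃ = bearing MOOR2→INJ1 = 68.472°,  θ₁₂ = bearing MOOR2→FT-11 = 49.657°
dₓₜ = R·arcsin(sin δ₁₃ · sin(θ₁₃ − θ₁₂)) = 6371·arcsin(0.22460·sin(18.815°)) = 461.911 km
|dₓₜ| = 461.911 km

461.9 km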